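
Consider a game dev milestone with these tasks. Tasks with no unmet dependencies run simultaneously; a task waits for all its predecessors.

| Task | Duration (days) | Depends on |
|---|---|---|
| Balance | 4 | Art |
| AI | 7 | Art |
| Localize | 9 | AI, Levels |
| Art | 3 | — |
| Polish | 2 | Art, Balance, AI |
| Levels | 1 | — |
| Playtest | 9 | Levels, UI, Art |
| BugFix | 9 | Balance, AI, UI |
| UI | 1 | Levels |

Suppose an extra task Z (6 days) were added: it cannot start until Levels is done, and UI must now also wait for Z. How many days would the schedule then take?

Originally the schedule takes 19 days.
With Z inserted, UI now waits for max(Levels, Z).
New critical path: Art→AI→BugFix = 3+7+9 = 19 ⇒ 19 days.

19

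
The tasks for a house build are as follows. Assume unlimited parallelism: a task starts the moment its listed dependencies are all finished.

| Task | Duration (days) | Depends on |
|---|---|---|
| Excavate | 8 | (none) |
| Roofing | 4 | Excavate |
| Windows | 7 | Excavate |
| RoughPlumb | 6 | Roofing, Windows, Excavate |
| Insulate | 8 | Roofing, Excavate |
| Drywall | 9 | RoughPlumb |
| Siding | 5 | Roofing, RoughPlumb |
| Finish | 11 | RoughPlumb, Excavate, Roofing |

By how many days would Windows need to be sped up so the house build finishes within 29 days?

3

Current finish: 32 days; target: 29.
Windows is on every critical path, so each day cut from Windows cuts the finish by one (this holds down to a finish of 29).
Need 32 − 29 = 3 days off Windows → Windows becomes 4 days, finish becomes 29.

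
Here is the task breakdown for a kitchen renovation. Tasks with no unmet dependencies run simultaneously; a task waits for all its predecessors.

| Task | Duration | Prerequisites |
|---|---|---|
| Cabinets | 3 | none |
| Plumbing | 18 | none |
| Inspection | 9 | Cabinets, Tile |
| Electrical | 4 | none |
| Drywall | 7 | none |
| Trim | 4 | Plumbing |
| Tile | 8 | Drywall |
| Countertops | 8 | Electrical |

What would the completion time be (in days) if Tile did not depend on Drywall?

22

With the dependency in place, Drywall→Tile→Inspection = 7+8+9 = 24 sets the finish at 24 days.
Without Drywall→Tile, Tile's earliest start moves from 7 to 0.
The longest chain is now Plumbing→Trim = 18+4 = 22, so the schedule takes 22 days.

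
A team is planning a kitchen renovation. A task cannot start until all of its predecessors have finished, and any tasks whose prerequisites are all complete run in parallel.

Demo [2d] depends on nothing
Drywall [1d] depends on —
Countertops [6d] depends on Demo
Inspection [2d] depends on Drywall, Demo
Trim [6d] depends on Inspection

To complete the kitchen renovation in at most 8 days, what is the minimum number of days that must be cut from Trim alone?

2

Current finish: 10 days; target: 8.
Trim is on every critical path, so each day cut from Trim cuts the finish by one (this holds down to a finish of 8).
Need 10 − 8 = 2 days off Trim → Trim becomes 4 days, finish becomes 8.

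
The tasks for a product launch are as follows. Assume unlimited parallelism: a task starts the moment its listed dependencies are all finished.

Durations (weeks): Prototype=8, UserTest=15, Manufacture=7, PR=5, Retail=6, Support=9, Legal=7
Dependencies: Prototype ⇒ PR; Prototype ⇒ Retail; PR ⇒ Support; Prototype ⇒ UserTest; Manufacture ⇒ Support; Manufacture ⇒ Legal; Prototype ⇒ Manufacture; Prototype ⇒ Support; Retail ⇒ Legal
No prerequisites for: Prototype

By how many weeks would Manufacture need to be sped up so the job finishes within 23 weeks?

Current finish: 24 weeks; target: 23.
Manufacture is on every critical path, so each week cut from Manufacture cuts the finish by one (this holds down to a finish of 23).
Need 24 − 23 = 1 week off Manufacture → Manufacture becomes 6 weeks, finish becomes 23.

1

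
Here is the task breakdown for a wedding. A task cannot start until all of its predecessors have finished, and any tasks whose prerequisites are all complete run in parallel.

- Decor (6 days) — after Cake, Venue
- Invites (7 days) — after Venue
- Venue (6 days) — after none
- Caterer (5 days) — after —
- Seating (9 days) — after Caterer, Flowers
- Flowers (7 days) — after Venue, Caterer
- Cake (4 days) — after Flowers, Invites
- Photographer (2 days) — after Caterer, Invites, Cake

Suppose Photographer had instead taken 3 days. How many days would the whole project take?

Actual critical path: Venue→Invites→Cake→Decor = 6+7+4+6 = 23 ⇒ 23 days.
Photographer is off the critical path — its longest chain is 19 days, giving 4 of slack.
That remains the longest chain; total 23 days.

23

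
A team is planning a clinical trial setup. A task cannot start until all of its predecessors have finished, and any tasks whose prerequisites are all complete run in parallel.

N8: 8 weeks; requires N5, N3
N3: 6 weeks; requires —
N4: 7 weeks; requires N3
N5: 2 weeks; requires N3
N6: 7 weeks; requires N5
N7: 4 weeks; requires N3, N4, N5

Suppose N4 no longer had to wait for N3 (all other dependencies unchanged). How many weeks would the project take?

Original critical path: N3→N4→N7 = 6+7+4 = 17 ⇒ 17 weeks.
Without N3→N4, N4's earliest start moves from 6 to 0.
After: N3→N5→N8 = 6+2+8 = 16 → 16 weeks.

16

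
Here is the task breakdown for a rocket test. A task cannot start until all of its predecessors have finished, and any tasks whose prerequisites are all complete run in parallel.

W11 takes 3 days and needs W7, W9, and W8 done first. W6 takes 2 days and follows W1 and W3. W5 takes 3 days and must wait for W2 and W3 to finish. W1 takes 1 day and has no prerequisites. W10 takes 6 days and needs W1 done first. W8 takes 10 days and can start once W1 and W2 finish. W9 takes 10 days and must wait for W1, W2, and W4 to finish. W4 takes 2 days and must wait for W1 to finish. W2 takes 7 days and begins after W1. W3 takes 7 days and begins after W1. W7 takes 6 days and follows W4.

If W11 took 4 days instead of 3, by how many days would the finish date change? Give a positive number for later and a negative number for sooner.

1

Actual critical path: W1→W2→W8→W11 = 1+7+10+3 = 21 ⇒ 21 days.
W11 is on the critical path; changing it to 4 makes that path 22 days.
No other chain overtakes it, so the finish is 22 days.
Change in finish: 22 − 21 = +1 days.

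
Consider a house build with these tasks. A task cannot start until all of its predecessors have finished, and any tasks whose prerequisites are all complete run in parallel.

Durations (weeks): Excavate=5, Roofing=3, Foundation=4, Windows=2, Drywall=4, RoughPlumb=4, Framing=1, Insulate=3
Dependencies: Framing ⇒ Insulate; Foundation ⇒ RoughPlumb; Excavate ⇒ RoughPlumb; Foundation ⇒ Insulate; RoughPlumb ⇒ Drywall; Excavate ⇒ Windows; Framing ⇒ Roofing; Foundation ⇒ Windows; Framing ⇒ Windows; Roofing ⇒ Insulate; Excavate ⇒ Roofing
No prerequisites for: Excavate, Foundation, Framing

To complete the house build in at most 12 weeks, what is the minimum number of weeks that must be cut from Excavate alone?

Current finish: 13 weeks; target: 12.
Excavate is on every critical path, so each week cut from Excavate cuts the finish by one (this holds down to a finish of 12).
Need 13 − 12 = 1 week off Excavate → Excavate becomes 4 weeks, finish becomes 12.

1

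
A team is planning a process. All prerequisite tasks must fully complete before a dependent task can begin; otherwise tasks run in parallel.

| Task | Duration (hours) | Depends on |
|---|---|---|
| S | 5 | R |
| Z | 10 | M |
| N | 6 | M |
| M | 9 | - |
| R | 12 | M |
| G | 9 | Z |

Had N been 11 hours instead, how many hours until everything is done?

Actual critical path: M→Z→G = 9+10+9 = 28 ⇒ 28 hours.
N is off the critical path — its longest chain is 15 hours, giving 13 of slack.
No other chain overtakes it, so the finish is 28 hours.

28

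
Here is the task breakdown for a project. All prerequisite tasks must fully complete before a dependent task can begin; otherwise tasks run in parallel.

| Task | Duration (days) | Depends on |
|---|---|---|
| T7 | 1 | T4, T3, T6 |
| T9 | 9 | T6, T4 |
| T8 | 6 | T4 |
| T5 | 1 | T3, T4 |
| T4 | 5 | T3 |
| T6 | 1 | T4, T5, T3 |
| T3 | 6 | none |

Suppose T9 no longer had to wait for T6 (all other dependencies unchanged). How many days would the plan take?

With the dependency in place, T3→T4→T5→T6→T9 = 6+5+1+1+9 = 22 sets the finish at 22 days.
Without T6→T9, T9's earliest start moves from 13 to 11.
The longest chain is now T3→T4→T9 = 6+5+9 = 20, so the plan takes 20 days.

20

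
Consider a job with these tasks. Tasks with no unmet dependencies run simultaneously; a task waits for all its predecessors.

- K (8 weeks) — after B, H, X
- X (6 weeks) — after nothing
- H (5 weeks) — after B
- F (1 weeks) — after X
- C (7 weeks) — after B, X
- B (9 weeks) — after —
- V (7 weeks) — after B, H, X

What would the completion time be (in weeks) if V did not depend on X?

With the dependency in place, B→H→K = 9+5+8 = 22 sets the finish at 22 weeks.
Dropping X→V doesn't change V's earliest start (14); another predecessor still binds.
The longest chain is now B→H→K = 9+5+8 = 22, so the job takes 22 weeks.

22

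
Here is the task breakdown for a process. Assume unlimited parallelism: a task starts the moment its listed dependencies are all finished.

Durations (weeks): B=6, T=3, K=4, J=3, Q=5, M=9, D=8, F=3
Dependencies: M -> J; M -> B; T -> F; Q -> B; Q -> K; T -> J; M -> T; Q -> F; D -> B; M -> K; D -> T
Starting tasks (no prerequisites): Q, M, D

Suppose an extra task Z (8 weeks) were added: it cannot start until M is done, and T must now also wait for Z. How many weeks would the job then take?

23

Originally the job takes 15 weeks.
With Z inserted, T now waits for max(M, D, Z).
New critical path: M→Z→T→J = 9+8+3+3 = 23 ⇒ 23 weeks.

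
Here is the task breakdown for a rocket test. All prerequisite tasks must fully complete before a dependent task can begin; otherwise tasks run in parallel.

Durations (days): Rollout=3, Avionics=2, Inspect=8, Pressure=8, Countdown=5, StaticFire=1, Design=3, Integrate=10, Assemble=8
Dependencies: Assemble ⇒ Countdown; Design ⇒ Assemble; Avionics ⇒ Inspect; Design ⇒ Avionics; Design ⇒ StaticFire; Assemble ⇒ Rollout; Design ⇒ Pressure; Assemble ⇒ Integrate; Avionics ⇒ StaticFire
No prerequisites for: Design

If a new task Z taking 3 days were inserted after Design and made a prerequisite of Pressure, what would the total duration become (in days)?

Originally the plan takes 21 days.
With Z inserted, Pressure now waits for max(Design, Z).
New critical path: Design→Assemble→Integrate = 3+8+10 = 21 ⇒ 21 days.

21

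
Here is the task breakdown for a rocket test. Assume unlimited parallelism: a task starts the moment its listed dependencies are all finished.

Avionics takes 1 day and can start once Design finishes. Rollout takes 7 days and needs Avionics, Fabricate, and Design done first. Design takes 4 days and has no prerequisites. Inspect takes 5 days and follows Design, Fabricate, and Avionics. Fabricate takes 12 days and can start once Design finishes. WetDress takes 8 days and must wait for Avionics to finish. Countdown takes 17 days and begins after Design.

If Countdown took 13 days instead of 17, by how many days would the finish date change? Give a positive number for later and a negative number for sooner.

Baseline: Design→Fabricate→Rollout = 4+12+7 = 23 → 23 days.
The longest path through Countdown is only 21 days, so Countdown has float 2.
The critical path is still Design→Fabricate→Rollout; finish is now 23 days.
Change in finish: 23 − 23 = +0 days.

0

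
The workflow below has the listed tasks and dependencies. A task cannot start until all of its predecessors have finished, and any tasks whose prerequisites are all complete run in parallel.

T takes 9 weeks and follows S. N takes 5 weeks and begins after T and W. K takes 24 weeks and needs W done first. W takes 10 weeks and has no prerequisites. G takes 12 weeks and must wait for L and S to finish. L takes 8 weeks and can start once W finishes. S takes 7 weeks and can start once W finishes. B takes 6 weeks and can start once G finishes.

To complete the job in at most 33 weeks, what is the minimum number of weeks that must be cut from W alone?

Current finish: 36 weeks; target: 33.
W is on every critical path, so each week cut from W cuts the finish by one (this holds down to a finish of 27).
Need 36 − 33 = 3 weeks off W → W becomes 7 weeks, finish becomes 33.

3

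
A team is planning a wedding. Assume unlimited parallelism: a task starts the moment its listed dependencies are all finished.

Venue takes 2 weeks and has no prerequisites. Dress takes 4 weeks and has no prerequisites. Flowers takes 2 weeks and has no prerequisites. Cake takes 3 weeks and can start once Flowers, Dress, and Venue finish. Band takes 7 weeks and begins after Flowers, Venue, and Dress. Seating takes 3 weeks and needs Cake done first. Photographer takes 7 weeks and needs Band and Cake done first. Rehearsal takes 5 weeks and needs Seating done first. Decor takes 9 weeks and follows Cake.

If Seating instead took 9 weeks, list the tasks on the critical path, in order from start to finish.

Dress, Cake, Seating, Rehearsal

Actual critical path: Dress→Band→Photographer = 4+7+7 = 18 ⇒ 18 weeks.
Seating has 3 weeks of float (longest path through it is 15).
The binding chain switches to Dress→Cake→Seating→Rehearsal = 4+3+9+5 = 21; finish 21 weeks.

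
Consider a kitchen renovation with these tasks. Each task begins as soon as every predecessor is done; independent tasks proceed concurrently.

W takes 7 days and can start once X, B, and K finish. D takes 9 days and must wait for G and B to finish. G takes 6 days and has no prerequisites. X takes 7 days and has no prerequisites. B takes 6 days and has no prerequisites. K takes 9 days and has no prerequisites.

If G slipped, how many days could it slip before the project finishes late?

1

K→W = 9+7 = 16 sets the makespan at 16 days.
G finishes as early as 6 and must finish by 7.
Slack of G = 1 − 0 = 1 day.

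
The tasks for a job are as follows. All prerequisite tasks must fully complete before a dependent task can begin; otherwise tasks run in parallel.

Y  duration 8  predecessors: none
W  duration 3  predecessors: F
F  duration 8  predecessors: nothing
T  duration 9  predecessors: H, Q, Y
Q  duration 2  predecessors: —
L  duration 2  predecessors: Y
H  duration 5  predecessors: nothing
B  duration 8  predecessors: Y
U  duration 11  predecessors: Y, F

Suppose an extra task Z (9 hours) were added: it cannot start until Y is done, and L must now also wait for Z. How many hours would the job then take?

Originally the job takes 19 hours.
With Z inserted, L now waits for max(Y, Z).
New critical path: F→U = 8+11 = 19 ⇒ 19 hours.

19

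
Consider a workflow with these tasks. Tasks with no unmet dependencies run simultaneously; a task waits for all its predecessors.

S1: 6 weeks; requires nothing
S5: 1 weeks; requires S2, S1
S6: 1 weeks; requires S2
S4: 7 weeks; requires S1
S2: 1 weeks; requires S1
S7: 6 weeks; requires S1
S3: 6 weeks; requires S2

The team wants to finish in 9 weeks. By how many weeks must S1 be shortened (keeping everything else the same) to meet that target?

4

Current finish: 13 weeks; target: 9.
S1 is on every critical path, so each week cut from S1 cuts the finish by one (this holds down to a finish of 8).
Need 13 − 9 = 4 weeks off S1 → S1 becomes 2 weeks, finish becomes 9.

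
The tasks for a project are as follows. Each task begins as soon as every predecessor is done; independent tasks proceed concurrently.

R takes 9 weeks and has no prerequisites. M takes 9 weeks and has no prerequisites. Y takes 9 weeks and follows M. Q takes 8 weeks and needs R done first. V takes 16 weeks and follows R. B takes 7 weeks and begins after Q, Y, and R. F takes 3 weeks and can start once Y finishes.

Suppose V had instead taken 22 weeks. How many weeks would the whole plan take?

31

The binding path is R→V = 9+16 = 25; finish at 25 weeks.
V lies on that path, so at 22 weeks the path becomes 31 weeks.
The critical path is still R→V; finish is now 31 weeks.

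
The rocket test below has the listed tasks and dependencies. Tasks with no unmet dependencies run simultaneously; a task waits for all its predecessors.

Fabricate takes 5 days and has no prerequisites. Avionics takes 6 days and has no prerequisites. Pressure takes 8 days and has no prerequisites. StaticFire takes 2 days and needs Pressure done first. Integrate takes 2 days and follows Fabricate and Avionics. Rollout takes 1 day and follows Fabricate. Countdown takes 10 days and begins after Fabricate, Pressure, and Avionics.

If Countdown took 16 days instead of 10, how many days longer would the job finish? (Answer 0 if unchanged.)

Critical path before the change: Pressure→Countdown = 8+10 = 18 giving 18 days.
Since Countdown is critical, the +6 change carries straight to that chain (now 24 days).
No other chain overtakes it, so the finish is 24 days.
Change in finish: 24 − 18 = +6 days.

6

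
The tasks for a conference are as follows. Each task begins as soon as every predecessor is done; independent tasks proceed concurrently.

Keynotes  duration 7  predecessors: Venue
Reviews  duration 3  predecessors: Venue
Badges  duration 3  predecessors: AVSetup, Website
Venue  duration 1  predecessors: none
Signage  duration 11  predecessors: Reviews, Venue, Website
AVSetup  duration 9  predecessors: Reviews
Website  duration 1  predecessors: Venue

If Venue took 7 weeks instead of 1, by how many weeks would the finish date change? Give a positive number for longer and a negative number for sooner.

The binding path is Venue→Reviews→AVSetup→Badges = 1+3+9+3 = 16; finish at 16 weeks.
Venue is on the critical path; changing it to 7 makes that path 22 weeks.
The critical path is still Venue→Reviews→AVSetup→Badges; finish is now 22 weeks.
Change in finish: 22 − 16 = +6 weeks.

6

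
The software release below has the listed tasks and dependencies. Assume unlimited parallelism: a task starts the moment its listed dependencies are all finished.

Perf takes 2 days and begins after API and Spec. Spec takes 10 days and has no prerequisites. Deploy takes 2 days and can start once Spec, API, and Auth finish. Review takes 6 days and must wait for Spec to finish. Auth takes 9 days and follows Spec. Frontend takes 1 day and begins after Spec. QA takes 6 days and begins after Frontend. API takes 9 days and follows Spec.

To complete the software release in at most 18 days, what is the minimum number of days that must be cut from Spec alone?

Current finish: 21 days; target: 18.
Spec is on every critical path, so each day cut from Spec cuts the finish by one (this holds down to a finish of 12).
Need 21 − 18 = 3 days off Spec → Spec becomes 7 days, finish becomes 18.

3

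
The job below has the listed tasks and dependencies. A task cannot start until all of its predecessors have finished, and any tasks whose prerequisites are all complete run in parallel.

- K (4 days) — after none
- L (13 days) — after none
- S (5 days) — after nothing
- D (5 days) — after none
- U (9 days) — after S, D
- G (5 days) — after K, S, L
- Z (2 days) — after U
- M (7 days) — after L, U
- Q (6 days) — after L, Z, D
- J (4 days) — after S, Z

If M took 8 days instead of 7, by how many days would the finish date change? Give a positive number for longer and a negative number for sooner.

Actual critical path: S→U→Z→Q = 5+9+2+6 = 22 ⇒ 22 days.
M has 1 day of float (longest path through it is 21).
That remains the longest chain; total 22 days.
Change in finish: 22 − 22 = +0 days.

0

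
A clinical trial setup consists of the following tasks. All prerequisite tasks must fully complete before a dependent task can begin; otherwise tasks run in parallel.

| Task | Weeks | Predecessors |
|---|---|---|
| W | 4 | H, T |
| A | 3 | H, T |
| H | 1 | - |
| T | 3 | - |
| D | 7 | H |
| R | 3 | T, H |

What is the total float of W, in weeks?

1

H→D = 1+7 = 8 sets the makespan at 8 weeks.
W finishes as early as 7 and must finish by 8.
So W can slip 8 − 7 = 1 week.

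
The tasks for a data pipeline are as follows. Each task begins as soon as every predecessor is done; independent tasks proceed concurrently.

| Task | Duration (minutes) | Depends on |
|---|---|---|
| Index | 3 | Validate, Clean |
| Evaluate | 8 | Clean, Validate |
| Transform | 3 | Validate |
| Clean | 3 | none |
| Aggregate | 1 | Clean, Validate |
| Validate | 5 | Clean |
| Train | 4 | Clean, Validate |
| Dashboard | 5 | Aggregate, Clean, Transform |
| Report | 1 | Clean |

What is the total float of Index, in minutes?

Critical path: Clean→Validate→Transform→Dashboard = 3+5+3+5 = 16, so the finish is 16 minutes.
The longest chain containing Index totals 11 minutes.
Float = 16 − 11 = 5.

5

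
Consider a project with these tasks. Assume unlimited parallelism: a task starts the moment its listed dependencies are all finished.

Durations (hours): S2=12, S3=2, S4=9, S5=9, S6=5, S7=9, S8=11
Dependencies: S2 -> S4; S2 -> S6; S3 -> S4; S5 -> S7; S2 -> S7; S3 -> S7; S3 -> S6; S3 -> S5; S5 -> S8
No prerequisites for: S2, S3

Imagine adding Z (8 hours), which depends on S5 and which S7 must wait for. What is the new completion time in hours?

28

Originally the project takes 22 hours.
With Z inserted, S7 now waits for max(S2, S5, S3, Z).
New critical path: S3→S5→Z→S7 = 2+9+8+9 = 28 ⇒ 28 hours.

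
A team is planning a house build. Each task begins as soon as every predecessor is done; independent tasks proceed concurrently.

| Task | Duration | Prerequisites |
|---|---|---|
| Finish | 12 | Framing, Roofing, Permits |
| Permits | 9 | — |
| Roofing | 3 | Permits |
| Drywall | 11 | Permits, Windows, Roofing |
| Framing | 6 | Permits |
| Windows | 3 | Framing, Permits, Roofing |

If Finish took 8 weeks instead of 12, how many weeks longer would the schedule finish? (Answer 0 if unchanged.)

Baseline: Permits→Framing→Windows→Drywall = 9+6+3+11 = 29 → 29 weeks.
The longest path through Finish is only 27 weeks, so Finish has float 2.
The critical path is still Permits→Framing→Windows→Drywall; finish is now 29 weeks.
Change in finish: 29 − 29 = +0 weeks.

0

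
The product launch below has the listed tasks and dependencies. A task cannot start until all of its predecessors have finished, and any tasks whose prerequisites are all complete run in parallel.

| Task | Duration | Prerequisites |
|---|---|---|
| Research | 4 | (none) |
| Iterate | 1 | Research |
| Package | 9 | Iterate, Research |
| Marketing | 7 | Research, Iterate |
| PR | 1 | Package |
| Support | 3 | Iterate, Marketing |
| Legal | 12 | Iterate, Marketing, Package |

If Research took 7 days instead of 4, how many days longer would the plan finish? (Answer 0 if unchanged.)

3

As given, the longest chain is Research→Iterate→Package→Legal = 4+1+9+12 = 26, so the finish is 26 days.
Research is on the critical path; changing it to 7 makes that path 29 days.
The critical path is still Research→Iterate→Package→Legal; finish is now 29 days.
Change in finish: 29 − 26 = +3 days.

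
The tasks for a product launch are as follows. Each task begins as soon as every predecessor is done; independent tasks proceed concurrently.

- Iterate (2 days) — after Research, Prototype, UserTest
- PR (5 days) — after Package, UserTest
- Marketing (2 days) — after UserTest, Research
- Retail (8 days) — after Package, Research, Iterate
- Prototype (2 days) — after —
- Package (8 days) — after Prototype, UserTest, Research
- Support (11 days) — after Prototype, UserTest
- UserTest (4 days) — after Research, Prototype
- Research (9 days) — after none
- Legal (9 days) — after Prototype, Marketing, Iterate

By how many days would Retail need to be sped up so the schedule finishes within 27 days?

Current finish: 29 days; target: 27.
Retail is on every critical path, so each day cut from Retail cuts the finish by one (this holds down to a finish of 26).
Need 29 − 27 = 2 days off Retail → Retail becomes 6 days, finish becomes 27.

2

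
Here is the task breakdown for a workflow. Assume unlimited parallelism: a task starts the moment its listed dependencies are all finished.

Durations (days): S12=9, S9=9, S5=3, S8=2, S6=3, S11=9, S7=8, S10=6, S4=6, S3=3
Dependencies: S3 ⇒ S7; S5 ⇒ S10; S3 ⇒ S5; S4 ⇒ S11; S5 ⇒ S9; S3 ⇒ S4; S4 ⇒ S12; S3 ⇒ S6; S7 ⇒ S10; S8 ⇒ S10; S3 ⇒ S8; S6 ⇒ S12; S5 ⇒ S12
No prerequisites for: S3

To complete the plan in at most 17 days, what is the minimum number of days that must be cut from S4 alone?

Current finish: 18 days; target: 17.
S4 is on every critical path, so each day cut from S4 cuts the finish by one (this holds down to a finish of 17).
Need 18 − 17 = 1 day off S4 → S4 becomes 5 days, finish becomes 17.

1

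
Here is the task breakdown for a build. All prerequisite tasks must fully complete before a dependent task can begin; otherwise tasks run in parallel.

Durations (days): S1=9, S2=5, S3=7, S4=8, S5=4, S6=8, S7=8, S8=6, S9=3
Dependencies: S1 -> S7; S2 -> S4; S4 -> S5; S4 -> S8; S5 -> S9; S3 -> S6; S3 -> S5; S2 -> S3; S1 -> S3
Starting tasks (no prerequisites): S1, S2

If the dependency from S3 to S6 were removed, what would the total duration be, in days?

23

Original critical path: S1→S3→S6 = 9+7+8 = 24 ⇒ 24 days.
Without S3→S6, S6's earliest start moves from 16 to 0.
New critical path: S1→S3→S5→S9 = 9+7+4+3 = 23 ⇒ 23 days.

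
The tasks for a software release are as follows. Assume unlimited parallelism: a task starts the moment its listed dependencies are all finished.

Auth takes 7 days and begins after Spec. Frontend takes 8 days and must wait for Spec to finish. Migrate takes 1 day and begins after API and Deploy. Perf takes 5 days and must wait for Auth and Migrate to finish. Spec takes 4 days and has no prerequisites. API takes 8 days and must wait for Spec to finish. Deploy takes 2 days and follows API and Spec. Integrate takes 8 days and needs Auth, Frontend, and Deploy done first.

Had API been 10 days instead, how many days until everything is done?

Actual critical path: Spec→API→Deploy→Integrate = 4+8+2+8 = 22 ⇒ 22 days.
Since API is critical, the +2 change carries straight to that chain (now 24 days).
The critical path is still Spec→API→Deploy→Integrate; finish is now 24 days.

24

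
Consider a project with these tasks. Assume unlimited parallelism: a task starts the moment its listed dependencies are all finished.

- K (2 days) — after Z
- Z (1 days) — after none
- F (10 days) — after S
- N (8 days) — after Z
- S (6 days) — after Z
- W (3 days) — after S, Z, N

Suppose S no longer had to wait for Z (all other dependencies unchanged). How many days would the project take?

With the dependency in place, Z→S→F = 1+6+10 = 17 sets the finish at 17 days.
Without Z→S, S's earliest start moves from 1 to 0.
After: S→F = 6+10 = 16 → 16 days.

16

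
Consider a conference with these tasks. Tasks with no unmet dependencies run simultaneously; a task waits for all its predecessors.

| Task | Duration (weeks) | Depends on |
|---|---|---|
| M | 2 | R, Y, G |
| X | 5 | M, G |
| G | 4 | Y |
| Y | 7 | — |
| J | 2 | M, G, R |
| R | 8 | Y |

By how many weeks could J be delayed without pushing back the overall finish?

3

Y→R→M→X = 7+8+2+5 = 22 sets the makespan at 22 weeks.
The longest chain containing J totals 19 weeks.
Slack of J = 20 − 17 = 3 weeks.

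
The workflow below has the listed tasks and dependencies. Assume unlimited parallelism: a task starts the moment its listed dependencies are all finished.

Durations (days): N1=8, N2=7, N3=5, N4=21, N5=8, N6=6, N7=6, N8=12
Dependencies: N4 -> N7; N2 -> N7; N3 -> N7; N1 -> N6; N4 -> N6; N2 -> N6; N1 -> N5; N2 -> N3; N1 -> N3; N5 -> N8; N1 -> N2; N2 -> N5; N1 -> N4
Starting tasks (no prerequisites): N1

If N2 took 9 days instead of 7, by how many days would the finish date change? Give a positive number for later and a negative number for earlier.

As given, the longest chain is N1→N2→N5→N8 = 8+7+8+12 = 35, so the finish is 35 days.
N2 is on the critical path; changing it to 9 makes that path 37 days.
No other chain overtakes it, so the finish is 37 days.
Change in finish: 37 − 35 = +2 days.

2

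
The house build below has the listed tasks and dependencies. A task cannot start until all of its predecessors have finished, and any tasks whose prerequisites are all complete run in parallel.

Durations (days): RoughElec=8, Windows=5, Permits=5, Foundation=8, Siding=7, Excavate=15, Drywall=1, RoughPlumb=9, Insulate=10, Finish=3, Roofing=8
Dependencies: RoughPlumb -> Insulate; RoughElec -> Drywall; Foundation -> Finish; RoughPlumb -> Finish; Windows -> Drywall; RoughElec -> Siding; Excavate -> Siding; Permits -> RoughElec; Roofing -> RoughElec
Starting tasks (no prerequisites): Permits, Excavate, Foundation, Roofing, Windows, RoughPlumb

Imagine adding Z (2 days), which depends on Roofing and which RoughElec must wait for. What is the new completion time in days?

25

Originally the schedule takes 23 days.
With Z inserted, RoughElec now waits for max(Permits, Roofing, Z).
New critical path: Roofing→Z→RoughElec→Siding = 8+2+8+7 = 25 ⇒ 25 days.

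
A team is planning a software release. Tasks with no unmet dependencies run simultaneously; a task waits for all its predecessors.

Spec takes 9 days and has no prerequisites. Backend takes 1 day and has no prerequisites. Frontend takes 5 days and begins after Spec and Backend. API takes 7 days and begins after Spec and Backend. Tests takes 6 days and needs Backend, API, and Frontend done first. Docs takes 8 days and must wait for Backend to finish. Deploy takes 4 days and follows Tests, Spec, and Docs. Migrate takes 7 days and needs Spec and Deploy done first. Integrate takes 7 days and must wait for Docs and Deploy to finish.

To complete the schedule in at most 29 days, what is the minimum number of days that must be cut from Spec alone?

Current finish: 33 days; target: 29.
Spec is on every critical path, so each day cut from Spec cuts the finish by one (this holds down to a finish of 25).
Need 33 − 29 = 4 days off Spec → Spec becomes 5 days, finish becomes 29.

4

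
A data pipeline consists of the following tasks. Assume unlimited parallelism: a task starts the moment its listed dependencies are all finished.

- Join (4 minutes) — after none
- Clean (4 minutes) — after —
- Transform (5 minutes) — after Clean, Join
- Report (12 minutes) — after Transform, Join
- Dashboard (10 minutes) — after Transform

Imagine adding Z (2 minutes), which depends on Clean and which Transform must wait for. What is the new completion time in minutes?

23

Originally the project takes 21 minutes.
With Z inserted, Transform now waits for max(Clean, Join, Z).
New critical path: Clean→Z→Transform→Report = 4+2+5+12 = 23 ⇒ 23 minutes.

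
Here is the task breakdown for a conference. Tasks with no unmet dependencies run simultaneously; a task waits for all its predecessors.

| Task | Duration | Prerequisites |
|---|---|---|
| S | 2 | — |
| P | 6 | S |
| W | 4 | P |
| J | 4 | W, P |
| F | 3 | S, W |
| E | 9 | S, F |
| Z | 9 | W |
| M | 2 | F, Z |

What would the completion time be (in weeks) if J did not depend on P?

Original critical path: S→P→W→F→E = 2+6+4+3+9 = 24 ⇒ 24 weeks.
Dropping P→J doesn't change J's earliest start (12); another predecessor still binds.
After: S→P→W→F→E = 2+6+4+3+9 = 24 → 24 weeks.

24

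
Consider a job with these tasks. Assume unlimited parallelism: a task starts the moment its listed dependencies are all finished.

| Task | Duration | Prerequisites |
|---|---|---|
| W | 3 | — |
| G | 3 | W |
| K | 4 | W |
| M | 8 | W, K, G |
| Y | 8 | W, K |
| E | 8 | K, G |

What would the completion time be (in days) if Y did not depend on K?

Before: longest chain W→K→M = 3+4+8 = 15, finish 15.
Without K→Y, Y's earliest start moves from 7 to 3.
New critical path: W→K→M = 3+4+8 = 15 ⇒ 15 days.

15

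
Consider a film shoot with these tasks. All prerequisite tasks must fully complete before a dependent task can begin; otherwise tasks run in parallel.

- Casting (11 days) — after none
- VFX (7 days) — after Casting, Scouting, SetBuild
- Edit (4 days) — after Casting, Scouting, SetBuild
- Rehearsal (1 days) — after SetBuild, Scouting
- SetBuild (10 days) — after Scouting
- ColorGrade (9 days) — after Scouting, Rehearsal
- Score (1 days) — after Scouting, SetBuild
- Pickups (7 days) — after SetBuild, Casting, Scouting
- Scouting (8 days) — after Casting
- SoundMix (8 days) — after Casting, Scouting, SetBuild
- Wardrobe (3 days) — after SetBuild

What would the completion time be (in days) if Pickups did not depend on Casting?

39

With the dependency in place, Casting→Scouting→SetBuild→Rehearsal→ColorGrade = 11+8+10+1+9 = 39 sets the finish at 39 days.
Dropping Casting→Pickups doesn't change Pickups's earliest start (29); another predecessor still binds.
New critical path: Casting→Scouting→SetBuild→Rehearsal→ColorGrade = 11+8+10+1+9 = 39 ⇒ 39 days.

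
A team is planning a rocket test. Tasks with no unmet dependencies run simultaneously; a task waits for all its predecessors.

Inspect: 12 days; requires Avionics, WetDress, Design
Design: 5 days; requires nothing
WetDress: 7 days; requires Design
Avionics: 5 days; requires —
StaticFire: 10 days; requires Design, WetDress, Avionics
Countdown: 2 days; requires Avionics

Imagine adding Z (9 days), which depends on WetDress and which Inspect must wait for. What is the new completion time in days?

33

Originally the rocket test takes 24 days.
With Z inserted, Inspect now waits for max(Avionics, WetDress, Design, Z).
New critical path: Design→WetDress→Z→Inspect = 5+7+9+12 = 33 ⇒ 33 days.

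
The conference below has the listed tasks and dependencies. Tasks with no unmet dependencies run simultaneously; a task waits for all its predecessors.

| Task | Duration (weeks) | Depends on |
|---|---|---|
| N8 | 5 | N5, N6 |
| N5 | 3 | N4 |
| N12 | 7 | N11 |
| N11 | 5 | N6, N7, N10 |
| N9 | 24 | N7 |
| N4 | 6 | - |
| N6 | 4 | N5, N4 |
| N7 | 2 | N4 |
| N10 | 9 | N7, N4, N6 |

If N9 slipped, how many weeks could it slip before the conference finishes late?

2

Critical path: N4→N5→N6→N10→N11→N12 = 6+3+4+9+5+7 = 34, so the finish is 34 weeks.
The longest chain containing N9 totals 32 weeks.
Slack of N9 = 10 − 8 = 2 weeks.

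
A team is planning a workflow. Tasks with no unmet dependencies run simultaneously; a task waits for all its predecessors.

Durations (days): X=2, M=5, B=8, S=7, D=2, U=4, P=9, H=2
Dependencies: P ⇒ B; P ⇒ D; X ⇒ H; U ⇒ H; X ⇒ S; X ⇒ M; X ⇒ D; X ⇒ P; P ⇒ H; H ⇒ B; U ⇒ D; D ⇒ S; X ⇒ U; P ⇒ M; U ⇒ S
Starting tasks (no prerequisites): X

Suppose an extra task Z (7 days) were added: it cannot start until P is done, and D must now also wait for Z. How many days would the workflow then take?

Originally the workflow takes 21 days.
With Z inserted, D now waits for max(P, X, U, Z).
New critical path: X→P→Z→D→S = 2+9+7+2+7 = 27 ⇒ 27 days.

27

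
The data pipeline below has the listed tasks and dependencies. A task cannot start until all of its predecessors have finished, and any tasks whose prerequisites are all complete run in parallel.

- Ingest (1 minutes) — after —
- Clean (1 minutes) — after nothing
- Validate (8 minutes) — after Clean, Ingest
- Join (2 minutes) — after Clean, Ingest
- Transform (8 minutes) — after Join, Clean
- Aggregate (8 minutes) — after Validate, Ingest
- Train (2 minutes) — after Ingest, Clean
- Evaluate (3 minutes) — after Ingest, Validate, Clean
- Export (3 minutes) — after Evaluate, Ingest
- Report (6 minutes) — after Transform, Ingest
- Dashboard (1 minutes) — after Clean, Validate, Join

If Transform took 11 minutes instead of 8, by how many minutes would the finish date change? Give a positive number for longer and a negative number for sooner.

3

Baseline: Clean→Join→Transform→Report = 1+2+8+6 = 17 → 17 minutes.
Transform is on the critical path; changing it to 11 makes that path 20 minutes.
The binding chain switches to Ingest→Join→Transform→Report = 1+2+11+6 = 20; finish 20 minutes.
Change in finish: 20 − 17 = +3 minutes.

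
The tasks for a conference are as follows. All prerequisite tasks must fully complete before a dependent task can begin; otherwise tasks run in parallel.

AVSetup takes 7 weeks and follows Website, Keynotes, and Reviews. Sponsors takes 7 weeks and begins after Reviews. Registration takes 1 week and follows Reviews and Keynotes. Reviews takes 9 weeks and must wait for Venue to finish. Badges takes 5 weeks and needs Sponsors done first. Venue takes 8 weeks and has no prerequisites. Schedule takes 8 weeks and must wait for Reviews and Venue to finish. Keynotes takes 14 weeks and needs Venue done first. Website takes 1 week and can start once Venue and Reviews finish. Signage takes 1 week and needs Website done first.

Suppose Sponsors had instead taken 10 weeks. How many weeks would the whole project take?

Critical path before the change: Venue→Reviews→Sponsors→Badges = 8+9+7+5 = 29 giving 29 weeks.
Sponsors is on the critical path; changing it to 10 makes that path 32 weeks.
No other chain overtakes it, so the finish is 32 weeks.

32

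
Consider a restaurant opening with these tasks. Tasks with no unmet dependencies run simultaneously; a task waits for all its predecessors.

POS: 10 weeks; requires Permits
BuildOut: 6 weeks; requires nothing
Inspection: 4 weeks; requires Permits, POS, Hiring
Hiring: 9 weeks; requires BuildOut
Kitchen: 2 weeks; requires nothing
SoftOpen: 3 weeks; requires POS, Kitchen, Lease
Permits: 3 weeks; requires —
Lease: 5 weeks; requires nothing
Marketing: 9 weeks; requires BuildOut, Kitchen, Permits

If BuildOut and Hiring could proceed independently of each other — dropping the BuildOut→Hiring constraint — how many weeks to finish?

With the dependency in place, BuildOut→Hiring→Inspection = 6+9+4 = 19 sets the finish at 19 weeks.
Without BuildOut→Hiring, Hiring's earliest start moves from 6 to 0.
After: Permits→POS→Inspection = 3+10+4 = 17 → 17 weeks.

17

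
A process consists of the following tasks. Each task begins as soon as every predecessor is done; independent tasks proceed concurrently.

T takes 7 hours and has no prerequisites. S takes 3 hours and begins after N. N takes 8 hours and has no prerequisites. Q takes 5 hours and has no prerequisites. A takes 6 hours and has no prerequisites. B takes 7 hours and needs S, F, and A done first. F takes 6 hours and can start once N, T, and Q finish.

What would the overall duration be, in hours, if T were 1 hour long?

As given, the longest chain is N→F→B = 8+6+7 = 21, so the finish is 21 hours.
The longest path through T is only 20 hours, so T has float 1.
That remains the longest chain; total 21 hours.

21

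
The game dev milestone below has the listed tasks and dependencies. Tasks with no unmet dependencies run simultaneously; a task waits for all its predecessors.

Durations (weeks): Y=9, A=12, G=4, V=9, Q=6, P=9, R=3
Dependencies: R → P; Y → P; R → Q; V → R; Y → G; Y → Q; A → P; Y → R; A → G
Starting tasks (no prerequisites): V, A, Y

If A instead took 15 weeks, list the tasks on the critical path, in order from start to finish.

As given, the longest chain is A→P = 12+9 = 21, so the finish is 21 weeks.
A lies on that path, so at 15 weeks the path becomes 24 weeks.
The critical path is still A→P; finish is now 24 weeks.

A, P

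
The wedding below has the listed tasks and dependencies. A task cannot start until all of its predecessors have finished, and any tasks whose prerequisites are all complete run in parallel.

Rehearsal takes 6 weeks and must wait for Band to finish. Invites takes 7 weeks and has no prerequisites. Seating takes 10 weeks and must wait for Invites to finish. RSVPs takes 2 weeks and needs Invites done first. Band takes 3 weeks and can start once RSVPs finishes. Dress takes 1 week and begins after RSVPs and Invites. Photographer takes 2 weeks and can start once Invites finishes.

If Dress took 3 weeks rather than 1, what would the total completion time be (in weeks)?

18

Critical path before the change: Invites→RSVPs→Band→Rehearsal = 7+2+3+6 = 18 giving 18 weeks.
The longest path through Dress is only 10 weeks, so Dress has float 8.
The critical path is still Invites→RSVPs→Band→Rehearsal; finish is now 18 weeks.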